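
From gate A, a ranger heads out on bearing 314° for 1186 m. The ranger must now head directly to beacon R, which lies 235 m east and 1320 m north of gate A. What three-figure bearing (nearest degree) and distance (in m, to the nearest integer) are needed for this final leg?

Leg 1 (314°, 1186 m): east 1186 sin 314° = -853.14, north 1186 cos 314° = 823.86
Current position: (-853.14, 823.86). Target: (235, 1320). Remaining: Δeast = 1088.14, Δnorth = 496.14.
Bearing = atan2(1088.14, 496.14) mod 360° = 65.49°; distance = √((1088.14)² + (496.14)²) = 1195.906 m.

065°, 1196 m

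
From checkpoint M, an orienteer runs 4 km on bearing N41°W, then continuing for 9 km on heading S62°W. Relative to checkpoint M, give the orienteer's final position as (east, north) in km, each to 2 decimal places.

Leg 1 (N41°W, 4 km): east 4 sin 319° = -2.62, north 4 cos 319° = 3.02
Leg 2 (S62°W, 9 km): east 9 sin 242° = -7.95, north 9 cos 242° = -4.23
Summing: -10.57 km east, -1.21 km north → (-10.57, -1.21).

(-10.57, -1.21)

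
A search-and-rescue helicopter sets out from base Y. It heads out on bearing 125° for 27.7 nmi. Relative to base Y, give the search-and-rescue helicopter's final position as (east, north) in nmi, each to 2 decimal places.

(22.69, -15.89)

Leg 1 (125°, 27.7 nmi): east 27.7 sin 125° = 22.69, north 27.7 cos 125° = -15.89
Summing: 22.69 nmi east, -15.89 nmi north → (22.69, -15.89).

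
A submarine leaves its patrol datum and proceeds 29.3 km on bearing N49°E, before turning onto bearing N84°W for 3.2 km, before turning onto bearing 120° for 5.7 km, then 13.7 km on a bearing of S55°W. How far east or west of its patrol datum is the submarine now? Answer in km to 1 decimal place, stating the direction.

12.6 km east

Leg 1 (N49°E, 29.3 km): east 29.3 sin 49° = 22.11, north 29.3 cos 49° = 19.22
Leg 2 (N84°W, 3.2 km): east 3.2 sin 276° = -3.18, north 3.2 cos 276° = 0.33
Leg 3 (120°, 5.7 km): east 5.7 sin 120° = 4.94, north 5.7 cos 120° = -2.85
Leg 4 (S55°W, 13.7 km): east 13.7 sin 235° = -11.22, north 13.7 cos 235° = -7.86
Net east component: 12.64 km.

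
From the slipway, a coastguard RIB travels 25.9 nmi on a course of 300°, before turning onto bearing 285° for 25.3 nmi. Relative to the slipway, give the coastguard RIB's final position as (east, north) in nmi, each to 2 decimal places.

Leg 1 (300°, 25.9 nmi): east 25.9 sin 300° = -22.43, north 25.9 cos 300° = 12.95
Leg 2 (285°, 25.3 nmi): east 25.3 sin 285° = -24.44, north 25.3 cos 285° = 6.55
Summing: -46.87 nmi east, 19.50 nmi north → (-46.87, 19.50).

(-46.87, 19.50)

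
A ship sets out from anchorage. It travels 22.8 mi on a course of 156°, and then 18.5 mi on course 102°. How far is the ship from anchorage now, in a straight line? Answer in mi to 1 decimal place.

Leg 1 (156°, 22.8 mi): east 22.8 sin 156° = 9.27, north 22.8 cos 156° = -20.83
Leg 2 (102°, 18.5 mi): east 18.5 sin 102° = 18.10, north 18.5 cos 102° = -3.85
Net: 27.37 east, -24.68 north. Distance = √((27.37)² + (-24.68)²) = 36.850 mi.

36.9 mi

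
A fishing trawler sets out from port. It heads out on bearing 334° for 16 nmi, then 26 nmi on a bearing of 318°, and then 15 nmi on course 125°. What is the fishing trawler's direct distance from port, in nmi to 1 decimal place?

27.9 nmi

Leg 1 (334°, 16 nmi): east 16 sin 334° = -7.01, north 16 cos 334° = 14.38
Leg 2 (318°, 26 nmi): east 26 sin 318° = -17.40, north 26 cos 318° = 19.32
Leg 3 (125°, 15 nmi): east 15 sin 125° = 12.29, north 15 cos 125° = -8.60
Net: -12.12 east, 25.10 north. Distance = √((-12.12)² + (25.10)²) = 27.874 nmi.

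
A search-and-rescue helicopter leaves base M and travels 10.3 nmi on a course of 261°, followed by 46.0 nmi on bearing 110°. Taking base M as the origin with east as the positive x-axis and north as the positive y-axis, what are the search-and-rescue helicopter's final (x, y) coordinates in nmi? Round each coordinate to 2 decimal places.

(33.05, -17.34)

Leg 1 (261°, 10.3 nmi): east 10.3 sin 261° = -10.17, north 10.3 cos 261° = -1.61
Leg 2 (110°, 46.0 nmi): east 46.0 sin 110° = 43.23, north 46.0 cos 110° = -15.73
Summing: 33.05 nmi east, -17.34 nmi north → (33.05, -17.34).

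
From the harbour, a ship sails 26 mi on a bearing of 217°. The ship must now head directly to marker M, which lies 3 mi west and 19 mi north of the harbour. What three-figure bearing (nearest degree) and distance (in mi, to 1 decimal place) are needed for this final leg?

018°, 41.7 mi

Leg 1 (217°, 26 mi): east 26 sin 217° = -15.65, north 26 cos 217° = -20.76
Current position: (-15.65, -20.76). Target: (-3, 19). Remaining: Δeast = 12.65, Δnorth = 39.76.
Bearing = atan2(12.65, 39.76) mod 360° = 17.64°; distance = √((12.65)² + (39.76)²) = 41.727 mi.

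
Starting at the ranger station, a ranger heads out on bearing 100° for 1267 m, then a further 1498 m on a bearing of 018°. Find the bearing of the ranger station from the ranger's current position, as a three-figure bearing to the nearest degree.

Leg 1 (100°, 1267 m): east 1267 sin 100° = 1247.75, north 1267 cos 100° = -220.01
Leg 2 (018°, 1498 m): east 1498 sin 18° = 462.91, north 1498 cos 18° = 1424.68
Net displacement: 1710.66 east, 1204.67 north. Direction back to start is (-1710.66, -1204.67): bearing = atan2(-1710.66, -1204.67) mod 360° = 234.85° ≈ 235°.

235°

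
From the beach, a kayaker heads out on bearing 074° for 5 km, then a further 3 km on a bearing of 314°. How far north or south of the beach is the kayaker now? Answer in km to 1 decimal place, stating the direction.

Leg 1 (074°, 5 km): east 5 sin 74° = 4.81, north 5 cos 74° = 1.38
Leg 2 (314°, 3 km): east 3 sin 314° = -2.16, north 3 cos 314° = 2.08
Net north component: 3.46 km.

3.5 km north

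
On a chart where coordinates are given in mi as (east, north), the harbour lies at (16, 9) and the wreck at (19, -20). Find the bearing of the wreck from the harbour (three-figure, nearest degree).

174°

Δeast = 19 − 16 = 3.00; Δnorth = -20 − 9 = -29.00.
Bearing = atan2(Δeast, Δnorth) mod 360° = 174.09° ≈ 174°.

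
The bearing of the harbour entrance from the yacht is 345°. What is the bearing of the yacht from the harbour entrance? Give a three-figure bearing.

Back-bearing = 345° − 180° = 165°.

165°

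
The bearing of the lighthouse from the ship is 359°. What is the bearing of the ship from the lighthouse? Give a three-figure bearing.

179°

Back-bearing = 359° − 180° = 179°.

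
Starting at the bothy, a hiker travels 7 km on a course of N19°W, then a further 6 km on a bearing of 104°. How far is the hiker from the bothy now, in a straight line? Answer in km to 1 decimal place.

6.3 km

Leg 1 (N19°W, 7 km): east 7 sin 341° = -2.28, north 7 cos 341° = 6.62
Leg 2 (104°, 6 km): east 6 sin 104° = 5.82, north 6 cos 104° = -1.45
Net: 3.54 east, 5.17 north. Distance = √((3.54)² + (5.17)²) = 6.265 km.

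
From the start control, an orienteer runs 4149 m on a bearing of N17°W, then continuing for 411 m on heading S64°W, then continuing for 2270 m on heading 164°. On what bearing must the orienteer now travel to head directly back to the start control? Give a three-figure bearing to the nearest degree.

149°

Leg 1 (N17°W, 4149 m): east 4149 sin 343° = -1213.05, north 4149 cos 343° = 3967.71
Leg 2 (S64°W, 411 m): east 411 sin 244° = -369.40, north 411 cos 244° = -180.17
Leg 3 (164°, 2270 m): east 2270 sin 164° = 625.70, north 2270 cos 164° = -2182.06
Net displacement: -956.76 east, 1605.47 north. Direction back to start is (956.76, -1605.47): bearing = atan2(956.76, -1605.47) mod 360° = 149.21° ≈ 149°.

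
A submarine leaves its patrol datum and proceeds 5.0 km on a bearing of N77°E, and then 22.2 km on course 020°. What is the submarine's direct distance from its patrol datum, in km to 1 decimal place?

Leg 1 (N77°E, 5.0 km): east 5.0 sin 77° = 4.87, north 5.0 cos 77° = 1.12
Leg 2 (020°, 22.2 km): east 22.2 sin 20° = 7.59, north 22.2 cos 20° = 20.86
Net: 12.46 east, 21.99 north. Distance = √((12.46)² + (21.99)²) = 25.274 km.

25.3 km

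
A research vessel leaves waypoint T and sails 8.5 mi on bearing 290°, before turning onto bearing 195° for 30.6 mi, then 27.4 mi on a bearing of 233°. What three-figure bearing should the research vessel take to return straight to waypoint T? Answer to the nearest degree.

041°

Leg 1 (290°, 8.5 mi): east 8.5 sin 290° = -7.99, north 8.5 cos 290° = 2.91
Leg 2 (195°, 30.6 mi): east 30.6 sin 195° = -7.92, north 30.6 cos 195° = -29.56
Leg 3 (233°, 27.4 mi): east 27.4 sin 233° = -21.88, north 27.4 cos 233° = -16.49
Net displacement: -37.79 east, -43.14 north. Direction back to start is (37.79, 43.14): bearing = atan2(37.79, 43.14) mod 360° = 41.22° ≈ 041°.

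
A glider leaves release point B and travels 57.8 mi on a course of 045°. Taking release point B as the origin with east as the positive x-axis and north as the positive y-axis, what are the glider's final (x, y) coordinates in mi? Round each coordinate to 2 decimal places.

Leg 1 (045°, 57.8 mi): east 57.8 sin 45° = 40.87, north 57.8 cos 45° = 40.87
Summing: 40.87 mi east, 40.87 mi north → (40.87, 40.87).

(40.87, 40.87)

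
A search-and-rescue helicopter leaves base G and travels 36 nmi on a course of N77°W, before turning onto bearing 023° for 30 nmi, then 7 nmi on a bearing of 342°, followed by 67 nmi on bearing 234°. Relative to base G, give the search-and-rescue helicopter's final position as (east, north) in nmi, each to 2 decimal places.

Leg 1 (N77°W, 36 nmi): east 36 sin 283° = -35.08, north 36 cos 283° = 8.10
Leg 2 (023°, 30 nmi): east 30 sin 23° = 11.72, north 30 cos 23° = 27.62
Leg 3 (342°, 7 nmi): east 7 sin 342° = -2.16, north 7 cos 342° = 6.66
Leg 4 (234°, 67 nmi): east 67 sin 234° = -54.20, north 67 cos 234° = -39.38
Summing: -79.72 nmi east, 2.99 nmi north → (-79.72, 2.99).

(-79.72, 2.99)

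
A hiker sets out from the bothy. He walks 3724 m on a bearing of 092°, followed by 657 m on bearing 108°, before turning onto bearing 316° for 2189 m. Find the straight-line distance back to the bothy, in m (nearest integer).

Leg 1 (092°, 3724 m): east 3724 sin 92° = 3721.73, north 3724 cos 92° = -129.97
Leg 2 (108°, 657 m): east 657 sin 108° = 624.84, north 657 cos 108° = -203.02
Leg 3 (316°, 2189 m): east 2189 sin 316° = -1520.61, north 2189 cos 316° = 1574.63
Net: 2825.97 east, 1241.64 north. Distance = √((2825.97)² + (1241.64)²) = 3086.710 m.

3087 m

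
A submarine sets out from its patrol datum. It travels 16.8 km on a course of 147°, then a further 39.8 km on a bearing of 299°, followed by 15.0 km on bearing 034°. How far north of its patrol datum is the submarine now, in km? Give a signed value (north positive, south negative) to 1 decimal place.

17.6 km

Leg 1 (147°, 16.8 km): east 16.8 sin 147° = 9.15, north 16.8 cos 147° = -14.09
Leg 2 (299°, 39.8 km): east 39.8 sin 299° = -34.81, north 39.8 cos 299° = 19.30
Leg 3 (034°, 15.0 km): east 15.0 sin 34° = 8.39, north 15.0 cos 34° = 12.44
Net north component: 17.64 km.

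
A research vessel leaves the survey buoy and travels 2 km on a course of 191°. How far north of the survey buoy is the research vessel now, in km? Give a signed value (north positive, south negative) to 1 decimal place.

-2.0 km

Leg 1 (191°, 2 km): east 2 sin 191° = -0.38, north 2 cos 191° = -1.96
Net north component: -1.96 km.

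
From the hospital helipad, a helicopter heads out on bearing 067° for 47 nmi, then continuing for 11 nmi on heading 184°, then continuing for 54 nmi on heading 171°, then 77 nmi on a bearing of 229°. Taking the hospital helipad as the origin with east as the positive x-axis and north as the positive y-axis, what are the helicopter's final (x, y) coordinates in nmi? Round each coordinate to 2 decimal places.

(-7.17, -96.46)

Leg 1 (067°, 47 nmi): east 47 sin 67° = 43.26, north 47 cos 67° = 18.36
Leg 2 (184°, 11 nmi): east 11 sin 184° = -0.77, north 11 cos 184° = -10.97
Leg 3 (171°, 54 nmi): east 54 sin 171° = 8.45, north 54 cos 171° = -53.34
Leg 4 (229°, 77 nmi): east 77 sin 229° = -58.11, north 77 cos 229° = -50.52
Summing: -7.17 nmi east, -96.46 nmi north → (-7.17, -96.46).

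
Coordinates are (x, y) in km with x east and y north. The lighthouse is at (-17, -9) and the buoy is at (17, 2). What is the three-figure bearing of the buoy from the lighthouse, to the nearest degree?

072°

Δeast = 17 − -17 = 34.00; Δnorth = 2 − -9 = 11.00.
Bearing = atan2(Δeast, Δnorth) mod 360° = 72.07° ≈ 072°.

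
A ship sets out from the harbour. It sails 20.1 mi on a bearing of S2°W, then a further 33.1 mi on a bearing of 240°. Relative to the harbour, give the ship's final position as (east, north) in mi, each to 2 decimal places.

Leg 1 (S2°W, 20.1 mi): east 20.1 sin 182° = -0.70, north 20.1 cos 182° = -20.09
Leg 2 (240°, 33.1 mi): east 33.1 sin 240° = -28.67, north 33.1 cos 240° = -16.55
Summing: -29.37 mi east, -36.64 mi north → (-29.37, -36.64).

(-29.37, -36.64)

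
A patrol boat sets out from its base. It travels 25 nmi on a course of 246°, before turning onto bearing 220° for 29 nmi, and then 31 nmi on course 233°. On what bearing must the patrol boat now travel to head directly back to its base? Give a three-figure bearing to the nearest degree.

052°

Leg 1 (246°, 25 nmi): east 25 sin 246° = -22.84, north 25 cos 246° = -10.17
Leg 2 (220°, 29 nmi): east 29 sin 220° = -18.64, north 29 cos 220° = -22.22
Leg 3 (233°, 31 nmi): east 31 sin 233° = -24.76, north 31 cos 233° = -18.66
Net displacement: -66.24 east, -51.04 north. Direction back to start is (66.24, 51.04): bearing = atan2(66.24, 51.04) mod 360° = 52.38° ≈ 052°.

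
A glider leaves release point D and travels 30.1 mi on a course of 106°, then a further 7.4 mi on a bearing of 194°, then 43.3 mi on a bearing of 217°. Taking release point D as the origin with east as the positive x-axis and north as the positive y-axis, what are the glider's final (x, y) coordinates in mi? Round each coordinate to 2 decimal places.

Leg 1 (106°, 30.1 mi): east 30.1 sin 106° = 28.93, north 30.1 cos 106° = -8.30
Leg 2 (194°, 7.4 mi): east 7.4 sin 194° = -1.79, north 7.4 cos 194° = -7.18
Leg 3 (217°, 43.3 mi): east 43.3 sin 217° = -26.06, north 43.3 cos 217° = -34.58
Summing: 1.09 mi east, -50.06 mi north → (1.09, -50.06).

(1.09, -50.06)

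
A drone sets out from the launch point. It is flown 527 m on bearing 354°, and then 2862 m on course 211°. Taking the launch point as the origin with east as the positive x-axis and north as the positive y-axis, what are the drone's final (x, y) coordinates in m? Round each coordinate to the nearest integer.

Leg 1 (354°, 527 m): east 527 sin 354° = -55.09, north 527 cos 354° = 524.11
Leg 2 (211°, 2862 m): east 2862 sin 211° = -1474.04, north 2862 cos 211° = -2453.21
Summing: -1529.13 m east, -1929.10 m north → (-1529, -1929).

(-1529, -1929)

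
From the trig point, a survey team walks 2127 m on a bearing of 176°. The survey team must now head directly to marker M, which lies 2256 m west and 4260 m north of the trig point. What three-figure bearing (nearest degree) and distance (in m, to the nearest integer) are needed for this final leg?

Leg 1 (176°, 2127 m): east 2127 sin 176° = 148.37, north 2127 cos 176° = -2121.82
Current position: (148.37, -2121.82). Target: (-2256, 4260). Remaining: Δeast = -2404.37, Δnorth = 6381.82.
Bearing = atan2(-2404.37, 6381.82) mod 360° = 339.36°; distance = √((-2404.37)² + (6381.82)²) = 6819.723 m.

339°, 6820 m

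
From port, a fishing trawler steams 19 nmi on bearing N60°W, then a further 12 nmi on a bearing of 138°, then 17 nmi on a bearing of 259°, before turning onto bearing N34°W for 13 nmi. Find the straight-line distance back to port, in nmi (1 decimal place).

33.4 nmi

Leg 1 (N60°W, 19 nmi): east 19 sin 300° = -16.45, north 19 cos 300° = 9.50
Leg 2 (138°, 12 nmi): east 12 sin 138° = 8.03, north 12 cos 138° = -8.92
Leg 3 (259°, 17 nmi): east 17 sin 259° = -16.69, north 17 cos 259° = -3.24
Leg 4 (N34°W, 13 nmi): east 13 sin 326° = -7.27, north 13 cos 326° = 10.78
Net: -32.38 east, 8.12 north. Distance = √((-32.38)² + (8.12)²) = 33.384 nmi.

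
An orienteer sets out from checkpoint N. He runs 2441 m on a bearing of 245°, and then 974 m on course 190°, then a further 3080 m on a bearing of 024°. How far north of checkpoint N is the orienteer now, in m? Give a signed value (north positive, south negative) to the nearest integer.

823 m

Leg 1 (245°, 2441 m): east 2441 sin 245° = -2212.30, north 2441 cos 245° = -1031.61
Leg 2 (190°, 974 m): east 974 sin 190° = -169.13, north 974 cos 190° = -959.20
Leg 3 (024°, 3080 m): east 3080 sin 24° = 1252.75, north 3080 cos 24° = 2813.72
Net north component: 822.91 m.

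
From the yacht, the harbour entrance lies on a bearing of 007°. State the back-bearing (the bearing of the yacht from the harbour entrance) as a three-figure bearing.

187°

Back-bearing = 007° + 180° = 187°.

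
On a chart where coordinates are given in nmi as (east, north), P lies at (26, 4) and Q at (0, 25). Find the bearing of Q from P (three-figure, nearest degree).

309°

Δeast = 0 − 26 = -26.00; Δnorth = 25 − 4 = 21.00.
Bearing = atan2(Δeast, Δnorth) mod 360° = 308.93° ≈ 309°.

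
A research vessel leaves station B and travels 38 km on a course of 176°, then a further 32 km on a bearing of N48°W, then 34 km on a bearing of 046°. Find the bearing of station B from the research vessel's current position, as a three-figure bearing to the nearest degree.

205°

Leg 1 (176°, 38 km): east 38 sin 176° = 2.65, north 38 cos 176° = -37.91
Leg 2 (N48°W, 32 km): east 32 sin 312° = -23.78, north 32 cos 312° = 21.41
Leg 3 (046°, 34 km): east 34 sin 46° = 24.46, north 34 cos 46° = 23.62
Net displacement: 3.33 east, 7.12 north. Direction back to start is (-3.33, -7.12): bearing = atan2(-3.33, -7.12) mod 360° = 205.04° ≈ 205°.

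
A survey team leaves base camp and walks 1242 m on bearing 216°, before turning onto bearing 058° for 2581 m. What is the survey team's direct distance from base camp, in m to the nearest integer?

Leg 1 (216°, 1242 m): east 1242 sin 216° = -730.03, north 1242 cos 216° = -1004.80
Leg 2 (058°, 2581 m): east 2581 sin 58° = 2188.81, north 2581 cos 58° = 1367.72
Net: 1458.78 east, 362.92 north. Distance = √((1458.78)² + (362.92)²) = 1503.250 m.

1503 m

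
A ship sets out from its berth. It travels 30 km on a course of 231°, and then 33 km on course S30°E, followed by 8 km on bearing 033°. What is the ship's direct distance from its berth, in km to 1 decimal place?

Leg 1 (231°, 30 km): east 30 sin 231° = -23.31, north 30 cos 231° = -18.88
Leg 2 (S30°E, 33 km): east 33 sin 150° = 16.50, north 33 cos 150° = -28.58
Leg 3 (033°, 8 km): east 8 sin 33° = 4.36, north 8 cos 33° = 6.71
Net: -2.46 east, -40.75 north. Distance = √((-2.46)² + (-40.75)²) = 40.823 km.

40.8 km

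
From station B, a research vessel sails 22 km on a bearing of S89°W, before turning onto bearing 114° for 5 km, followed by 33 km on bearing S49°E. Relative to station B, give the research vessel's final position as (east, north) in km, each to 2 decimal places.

Leg 1 (S89°W, 22 km): east 22 sin 269° = -22.00, north 22 cos 269° = -0.38
Leg 2 (114°, 5 km): east 5 sin 114° = 4.57, north 5 cos 114° = -2.03
Leg 3 (S49°E, 33 km): east 33 sin 131° = 24.91, north 33 cos 131° = -21.65
Summing: 7.48 km east, -24.07 km north → (7.48, -24.07).

(7.48, -24.07)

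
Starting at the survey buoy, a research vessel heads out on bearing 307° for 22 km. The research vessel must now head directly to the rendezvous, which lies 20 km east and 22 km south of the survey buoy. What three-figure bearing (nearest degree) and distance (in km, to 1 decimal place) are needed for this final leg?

Leg 1 (307°, 22 km): east 22 sin 307° = -17.57, north 22 cos 307° = 13.24
Current position: (-17.57, 13.24). Target: (20, -22). Remaining: Δeast = 37.57, Δnorth = -35.24.
Bearing = atan2(37.57, -35.24) mod 360° = 133.17°; distance = √((37.57)² + (-35.24)²) = 51.511 km.

133°, 51.5 km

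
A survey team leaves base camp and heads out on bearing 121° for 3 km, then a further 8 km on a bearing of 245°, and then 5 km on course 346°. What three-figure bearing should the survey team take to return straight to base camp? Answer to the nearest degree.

Leg 1 (121°, 3 km): east 3 sin 121° = 2.57, north 3 cos 121° = -1.55
Leg 2 (245°, 8 km): east 8 sin 245° = -7.25, north 8 cos 245° = -3.38
Leg 3 (346°, 5 km): east 5 sin 346° = -1.21, north 5 cos 346° = 4.85
Net displacement: -5.89 east, -0.07 north. Direction back to start is (5.89, 0.07): bearing = atan2(5.89, 0.07) mod 360° = 89.27° ≈ 089°.

089°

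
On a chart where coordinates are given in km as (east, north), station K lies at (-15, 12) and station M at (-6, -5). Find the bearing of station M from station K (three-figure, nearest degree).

Δeast = -6 − -15 = 9.00; Δnorth = -5 − 12 = -17.00.
Bearing = atan2(Δeast, Δnorth) mod 360° = 152.10° ≈ 152°.

152°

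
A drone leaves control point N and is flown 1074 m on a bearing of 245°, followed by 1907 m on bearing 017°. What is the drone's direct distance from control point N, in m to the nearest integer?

Leg 1 (245°, 1074 m): east 1074 sin 245° = -973.37, north 1074 cos 245° = -453.89
Leg 2 (017°, 1907 m): east 1907 sin 17° = 557.55, north 1907 cos 17° = 1823.67
Net: -415.82 east, 1369.78 north. Distance = √((-415.82)² + (1369.78)²) = 1431.506 m.

1432 m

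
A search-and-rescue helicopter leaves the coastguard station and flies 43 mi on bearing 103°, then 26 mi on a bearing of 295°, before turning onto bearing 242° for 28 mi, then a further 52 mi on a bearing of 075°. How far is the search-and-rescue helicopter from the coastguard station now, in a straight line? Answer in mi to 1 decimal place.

Leg 1 (103°, 43 mi): east 43 sin 103° = 41.90, north 43 cos 103° = -9.67
Leg 2 (295°, 26 mi): east 26 sin 295° = -23.56, north 26 cos 295° = 10.99
Leg 3 (242°, 28 mi): east 28 sin 242° = -24.72, north 28 cos 242° = -13.15
Leg 4 (075°, 52 mi): east 52 sin 75° = 50.23, north 52 cos 75° = 13.46
Net: 43.84 east, 1.63 north. Distance = √((43.84)² + (1.63)²) = 43.870 mi.

43.9 mi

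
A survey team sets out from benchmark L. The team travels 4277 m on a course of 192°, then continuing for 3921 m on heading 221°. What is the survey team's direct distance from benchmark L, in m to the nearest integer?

7937 m

Leg 1 (192°, 4277 m): east 4277 sin 192° = -889.24, north 4277 cos 192° = -4183.54
Leg 2 (221°, 3921 m): east 3921 sin 221° = -2572.41, north 3921 cos 221° = -2959.22
Net: -3461.65 east, -7142.75 north. Distance = √((-3461.65)² + (-7142.75)²) = 7937.375 m.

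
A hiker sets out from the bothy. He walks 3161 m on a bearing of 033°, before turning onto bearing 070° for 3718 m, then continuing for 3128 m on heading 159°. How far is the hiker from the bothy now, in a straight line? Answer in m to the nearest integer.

Leg 1 (033°, 3161 m): east 3161 sin 33° = 1721.60, north 3161 cos 33° = 2651.04
Leg 2 (070°, 3718 m): east 3718 sin 70° = 3493.78, north 3718 cos 70° = 1271.63
Leg 3 (159°, 3128 m): east 3128 sin 159° = 1120.97, north 3128 cos 159° = -2920.24
Net: 6336.36 east, 1002.43 north. Distance = √((6336.36)² + (1002.43)²) = 6415.160 m.

6415 m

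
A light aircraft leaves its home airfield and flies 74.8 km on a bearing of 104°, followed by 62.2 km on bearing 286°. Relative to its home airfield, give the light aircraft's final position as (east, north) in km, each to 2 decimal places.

Leg 1 (104°, 74.8 km): east 74.8 sin 104° = 72.58, north 74.8 cos 104° = -18.10
Leg 2 (286°, 62.2 km): east 62.2 sin 286° = -59.79, north 62.2 cos 286° = 17.14
Summing: 12.79 km east, -0.95 km north → (12.79, -0.95).

(12.79, -0.95)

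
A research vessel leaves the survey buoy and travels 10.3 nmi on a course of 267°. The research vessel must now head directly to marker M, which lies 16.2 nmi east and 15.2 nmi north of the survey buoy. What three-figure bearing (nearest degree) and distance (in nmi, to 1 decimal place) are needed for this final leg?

Leg 1 (267°, 10.3 nmi): east 10.3 sin 267° = -10.29, north 10.3 cos 267° = -0.54
Current position: (-10.29, -0.54). Target: (16.2, 15.2). Remaining: Δeast = 26.49, Δnorth = 15.74.
Bearing = atan2(26.49, 15.74) mod 360° = 59.28°; distance = √((26.49)² + (15.74)²) = 30.809 nmi.

059°, 30.8 nmi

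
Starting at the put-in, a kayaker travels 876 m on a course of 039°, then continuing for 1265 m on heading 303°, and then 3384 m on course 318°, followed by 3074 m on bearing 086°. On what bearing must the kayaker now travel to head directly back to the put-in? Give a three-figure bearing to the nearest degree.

184°

Leg 1 (039°, 876 m): east 876 sin 39° = 551.28, north 876 cos 39° = 680.78
Leg 2 (303°, 1265 m): east 1265 sin 303° = -1060.92, north 1265 cos 303° = 688.97
Leg 3 (318°, 3384 m): east 3384 sin 318° = -2264.34, north 3384 cos 318° = 2514.80
Leg 4 (086°, 3074 m): east 3074 sin 86° = 3066.51, north 3074 cos 86° = 214.43
Net displacement: 292.54 east, 4098.98 north. Direction back to start is (-292.54, -4098.98): bearing = atan2(-292.54, -4098.98) mod 360° = 184.08° ≈ 184°.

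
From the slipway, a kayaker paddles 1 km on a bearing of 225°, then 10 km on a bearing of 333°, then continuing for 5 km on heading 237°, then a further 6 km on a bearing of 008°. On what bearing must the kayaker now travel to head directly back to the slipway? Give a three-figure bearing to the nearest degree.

Leg 1 (225°, 1 km): east 1 sin 225° = -0.71, north 1 cos 225° = -0.71
Leg 2 (333°, 10 km): east 10 sin 333° = -4.54, north 10 cos 333° = 8.91
Leg 3 (237°, 5 km): east 5 sin 237° = -4.19, north 5 cos 237° = -2.72
Leg 4 (008°, 6 km): east 6 sin 8° = 0.84, north 6 cos 8° = 5.94
Net displacement: -8.61 east, 11.42 north. Direction back to start is (8.61, -11.42): bearing = atan2(8.61, -11.42) mod 360° = 143.00° ≈ 143°.

143°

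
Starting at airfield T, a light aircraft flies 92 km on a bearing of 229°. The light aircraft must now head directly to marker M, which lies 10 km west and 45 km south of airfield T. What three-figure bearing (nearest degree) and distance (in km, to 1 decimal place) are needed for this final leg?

076°, 61.4 km

Leg 1 (229°, 92 km): east 92 sin 229° = -69.43, north 92 cos 229° = -60.36
Current position: (-69.43, -60.36). Target: (-10, -45). Remaining: Δeast = 59.43, Δnorth = 15.36.
Bearing = atan2(59.43, 15.36) mod 360° = 75.51°; distance = √((59.43)² + (15.36)²) = 61.385 km.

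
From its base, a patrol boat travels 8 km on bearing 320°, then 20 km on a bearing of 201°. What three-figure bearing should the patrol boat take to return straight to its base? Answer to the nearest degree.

Leg 1 (320°, 8 km): east 8 sin 320° = -5.14, north 8 cos 320° = 6.13
Leg 2 (201°, 20 km): east 20 sin 201° = -7.17, north 20 cos 201° = -18.67
Net displacement: -12.31 east, -12.54 north. Direction back to start is (12.31, 12.54): bearing = atan2(12.31, 12.54) mod 360° = 44.46° ≈ 044°.

044°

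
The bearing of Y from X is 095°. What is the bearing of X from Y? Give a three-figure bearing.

275°

Back-bearing = 095° + 180° = 275°.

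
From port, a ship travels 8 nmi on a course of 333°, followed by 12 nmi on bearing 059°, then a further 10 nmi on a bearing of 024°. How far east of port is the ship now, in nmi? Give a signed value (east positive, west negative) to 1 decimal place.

10.7 nmi

Leg 1 (333°, 8 nmi): east 8 sin 333° = -3.63, north 8 cos 333° = 7.13
Leg 2 (059°, 12 nmi): east 12 sin 59° = 10.29, north 12 cos 59° = 6.18
Leg 3 (024°, 10 nmi): east 10 sin 24° = 4.07, north 10 cos 24° = 9.14
Net east component: 10.72 nmi.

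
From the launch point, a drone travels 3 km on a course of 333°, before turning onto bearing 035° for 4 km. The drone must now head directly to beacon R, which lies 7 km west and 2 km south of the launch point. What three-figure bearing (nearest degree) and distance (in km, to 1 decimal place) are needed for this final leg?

225°, 11.2 km

Leg 1 (333°, 3 km): east 3 sin 333° = -1.36, north 3 cos 333° = 2.67
Leg 2 (035°, 4 km): east 4 sin 35° = 2.29, north 4 cos 35° = 3.28
Current position: (0.93, 5.95). Target: (-7, -2). Remaining: Δeast = -7.93, Δnorth = -7.95.
Bearing = atan2(-7.93, -7.95) mod 360° = 224.94°; distance = √((-7.93)² + (-7.95)²) = 11.230 km.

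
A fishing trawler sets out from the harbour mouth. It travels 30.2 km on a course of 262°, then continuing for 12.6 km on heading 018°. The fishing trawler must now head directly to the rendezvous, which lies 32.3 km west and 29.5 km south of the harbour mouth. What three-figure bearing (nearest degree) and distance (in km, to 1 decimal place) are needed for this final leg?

190°, 37.8 km

Leg 1 (262°, 30.2 km): east 30.2 sin 262° = -29.91, north 30.2 cos 262° = -4.20
Leg 2 (018°, 12.6 km): east 12.6 sin 18° = 3.89, north 12.6 cos 18° = 11.98
Current position: (-26.01, 7.78). Target: (-32.3, -29.5). Remaining: Δeast = -6.29, Δnorth = -37.28.
Bearing = atan2(-6.29, -37.28) mod 360° = 189.57°; distance = √((-6.29)² + (-37.28)²) = 37.807 km.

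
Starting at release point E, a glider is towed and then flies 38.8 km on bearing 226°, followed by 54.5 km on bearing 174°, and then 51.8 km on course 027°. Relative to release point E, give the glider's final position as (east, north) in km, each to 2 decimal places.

Leg 1 (226°, 38.8 km): east 38.8 sin 226° = -27.91, north 38.8 cos 226° = -26.95
Leg 2 (174°, 54.5 km): east 54.5 sin 174° = 5.70, north 54.5 cos 174° = -54.20
Leg 3 (027°, 51.8 km): east 51.8 sin 27° = 23.52, north 51.8 cos 27° = 46.15
Summing: 1.30 km east, -35.00 km north → (1.30, -35.00).

(1.30, -35.00)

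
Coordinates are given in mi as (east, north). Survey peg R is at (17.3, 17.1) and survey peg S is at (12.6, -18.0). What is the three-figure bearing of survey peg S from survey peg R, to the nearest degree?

188°

Δeast = 12.6 − 17.3 = -4.70; Δnorth = -18.0 − 17.1 = -35.10.
Bearing = atan2(Δeast, Δnorth) mod 360° = 187.63° ≈ 188°.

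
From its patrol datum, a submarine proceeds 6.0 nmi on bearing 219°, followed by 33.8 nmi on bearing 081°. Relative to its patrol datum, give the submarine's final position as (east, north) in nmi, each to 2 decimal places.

(29.61, 0.62)

Leg 1 (219°, 6.0 nmi): east 6.0 sin 219° = -3.78, north 6.0 cos 219° = -4.66
Leg 2 (081°, 33.8 nmi): east 33.8 sin 81° = 33.38, north 33.8 cos 81° = 5.29
Summing: 29.61 nmi east, 0.62 nmi north → (29.61, 0.62).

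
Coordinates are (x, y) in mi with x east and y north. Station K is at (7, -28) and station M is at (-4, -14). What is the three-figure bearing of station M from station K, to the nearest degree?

322°

Δeast = -4 − 7 = -11.00; Δnorth = -14 − -28 = 14.00.
Bearing = atan2(Δeast, Δnorth) mod 360° = 321.84° ≈ 322°.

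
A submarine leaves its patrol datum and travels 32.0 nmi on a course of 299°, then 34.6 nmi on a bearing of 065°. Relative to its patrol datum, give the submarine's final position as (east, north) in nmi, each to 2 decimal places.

Leg 1 (299°, 32.0 nmi): east 32.0 sin 299° = -27.99, north 32.0 cos 299° = 15.51
Leg 2 (065°, 34.6 nmi): east 34.6 sin 65° = 31.36, north 34.6 cos 65° = 14.62
Summing: 3.37 nmi east, 30.14 nmi north → (3.37, 30.14).

(3.37, 30.14)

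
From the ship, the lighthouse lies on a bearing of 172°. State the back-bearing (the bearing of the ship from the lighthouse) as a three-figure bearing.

352°

Back-bearing = 172° + 180° = 352°.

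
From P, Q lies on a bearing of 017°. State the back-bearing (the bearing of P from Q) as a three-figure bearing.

Back-bearing = 017° + 180° = 197°.

197°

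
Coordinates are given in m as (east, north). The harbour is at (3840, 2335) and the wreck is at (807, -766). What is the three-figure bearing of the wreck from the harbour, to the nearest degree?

224°

Δeast = 807 − 3840 = -3033.00; Δnorth = -766 − 2335 = -3101.00.
Bearing = atan2(Δeast, Δnorth) mod 360° = 224.36° ≈ 224°.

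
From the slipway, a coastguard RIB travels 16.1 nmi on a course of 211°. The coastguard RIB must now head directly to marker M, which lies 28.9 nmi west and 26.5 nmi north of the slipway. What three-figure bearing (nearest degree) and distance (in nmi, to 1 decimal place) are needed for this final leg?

333°, 45.3 nmi

Leg 1 (211°, 16.1 nmi): east 16.1 sin 211° = -8.29, north 16.1 cos 211° = -13.80
Current position: (-8.29, -13.80). Target: (-28.9, 26.5). Remaining: Δeast = -20.61, Δnorth = 40.30.
Bearing = atan2(-20.61, 40.30) mod 360° = 332.92°; distance = √((-20.61)² + (40.30)²) = 45.264 nmi.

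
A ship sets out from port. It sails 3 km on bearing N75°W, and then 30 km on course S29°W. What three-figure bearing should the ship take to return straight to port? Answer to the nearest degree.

Leg 1 (N75°W, 3 km): east 3 sin 285° = -2.90, north 3 cos 285° = 0.78
Leg 2 (S29°W, 30 km): east 30 sin 209° = -14.54, north 30 cos 209° = -26.24
Net displacement: -17.44 east, -25.46 north. Direction back to start is (17.44, 25.46): bearing = atan2(17.44, 25.46) mod 360° = 34.41° ≈ 034°.

034°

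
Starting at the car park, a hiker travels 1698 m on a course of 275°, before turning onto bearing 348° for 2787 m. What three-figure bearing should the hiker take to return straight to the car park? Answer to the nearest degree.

142°

Leg 1 (275°, 1698 m): east 1698 sin 275° = -1691.54, north 1698 cos 275° = 147.99
Leg 2 (348°, 2787 m): east 2787 sin 348° = -579.45, north 2787 cos 348° = 2726.10
Net displacement: -2270.99 east, 2874.09 north. Direction back to start is (2270.99, -2874.09): bearing = atan2(2270.99, -2874.09) mod 360° = 141.69° ≈ 142°.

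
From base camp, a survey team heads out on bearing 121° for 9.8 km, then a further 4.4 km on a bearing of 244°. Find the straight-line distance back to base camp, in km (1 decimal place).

Leg 1 (121°, 9.8 km): east 9.8 sin 121° = 8.40, north 9.8 cos 121° = -5.05
Leg 2 (244°, 4.4 km): east 4.4 sin 244° = -3.95, north 4.4 cos 244° = -1.93
Net: 4.45 east, -6.98 north. Distance = √((4.45)² + (-6.98)²) = 8.272 km.

8.3 km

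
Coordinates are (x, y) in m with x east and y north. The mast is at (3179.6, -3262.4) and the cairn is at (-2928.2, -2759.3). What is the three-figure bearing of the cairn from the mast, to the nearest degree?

275°

Δeast = -2928.2 − 3179.6 = -6107.80; Δnorth = -2759.3 − -3262.4 = 503.10.
Bearing = atan2(Δeast, Δnorth) mod 360° = 274.71° ≈ 275°.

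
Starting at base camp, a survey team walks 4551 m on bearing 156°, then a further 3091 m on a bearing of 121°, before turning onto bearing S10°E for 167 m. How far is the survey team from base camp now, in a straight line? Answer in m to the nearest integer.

Leg 1 (156°, 4551 m): east 4551 sin 156° = 1851.06, north 4551 cos 156° = -4157.55
Leg 2 (121°, 3091 m): east 3091 sin 121° = 2649.50, north 3091 cos 121° = -1591.98
Leg 3 (S10°E, 167 m): east 167 sin 170° = 29.00, north 167 cos 170° = -164.46
Net: 4529.56 east, -5913.99 north. Distance = √((4529.56)² + (-5913.99)²) = 7449.310 m.

7449 m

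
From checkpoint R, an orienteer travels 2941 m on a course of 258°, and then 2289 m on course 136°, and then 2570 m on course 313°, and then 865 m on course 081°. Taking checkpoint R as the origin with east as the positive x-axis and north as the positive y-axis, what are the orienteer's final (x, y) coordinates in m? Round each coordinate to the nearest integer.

(-2312, -370)

Leg 1 (258°, 2941 m): east 2941 sin 258° = -2876.73, north 2941 cos 258° = -611.47
Leg 2 (136°, 2289 m): east 2289 sin 136° = 1590.07, north 2289 cos 136° = -1646.57
Leg 3 (313°, 2570 m): east 2570 sin 313° = -1879.58, north 2570 cos 313° = 1752.74
Leg 4 (081°, 865 m): east 865 sin 81° = 854.35, north 865 cos 81° = 135.32
Summing: -2311.89 m east, -369.99 m north → (-2312, -370).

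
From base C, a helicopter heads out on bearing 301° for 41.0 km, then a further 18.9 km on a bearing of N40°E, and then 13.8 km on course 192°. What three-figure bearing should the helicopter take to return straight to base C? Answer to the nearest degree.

Leg 1 (301°, 41.0 km): east 41.0 sin 301° = -35.14, north 41.0 cos 301° = 21.12
Leg 2 (N40°E, 18.9 km): east 18.9 sin 40° = 12.15, north 18.9 cos 40° = 14.48
Leg 3 (192°, 13.8 km): east 13.8 sin 192° = -2.87, north 13.8 cos 192° = -13.50
Net displacement: -25.86 east, 22.10 north. Direction back to start is (25.86, -22.10): bearing = atan2(25.86, -22.10) mod 360° = 130.51° ≈ 131°.

131°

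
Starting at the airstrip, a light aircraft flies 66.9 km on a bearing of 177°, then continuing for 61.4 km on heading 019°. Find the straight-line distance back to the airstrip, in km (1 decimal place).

25.1 km

Leg 1 (177°, 66.9 km): east 66.9 sin 177° = 3.50, north 66.9 cos 177° = -66.81
Leg 2 (019°, 61.4 km): east 61.4 sin 19° = 19.99, north 61.4 cos 19° = 58.05
Net: 23.49 east, -8.75 north. Distance = √((23.49)² + (-8.75)²) = 25.069 km.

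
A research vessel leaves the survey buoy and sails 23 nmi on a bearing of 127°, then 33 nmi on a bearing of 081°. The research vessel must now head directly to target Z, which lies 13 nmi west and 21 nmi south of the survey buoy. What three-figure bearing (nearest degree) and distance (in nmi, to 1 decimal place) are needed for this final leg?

Leg 1 (127°, 23 nmi): east 23 sin 127° = 18.37, north 23 cos 127° = -13.84
Leg 2 (081°, 33 nmi): east 33 sin 81° = 32.59, north 33 cos 81° = 5.16
Current position: (50.96, -8.68). Target: (-13, -21). Remaining: Δeast = -63.96, Δnorth = -12.32.
Bearing = atan2(-63.96, -12.32) mod 360° = 259.10°; distance = √((-63.96)² + (-12.32)²) = 65.138 nmi.

259°, 65.1 nmi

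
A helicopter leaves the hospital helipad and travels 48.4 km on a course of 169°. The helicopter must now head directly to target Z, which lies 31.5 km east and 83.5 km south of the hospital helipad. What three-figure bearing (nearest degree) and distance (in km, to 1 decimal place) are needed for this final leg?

148°, 42.3 km

Leg 1 (169°, 48.4 km): east 48.4 sin 169° = 9.24, north 48.4 cos 169° = -47.51
Current position: (9.24, -47.51). Target: (31.5, -83.5). Remaining: Δeast = 22.26, Δnorth = -35.99.
Bearing = atan2(22.26, -35.99) mod 360° = 148.26°; distance = √((22.26)² + (-35.99)²) = 42.320 km.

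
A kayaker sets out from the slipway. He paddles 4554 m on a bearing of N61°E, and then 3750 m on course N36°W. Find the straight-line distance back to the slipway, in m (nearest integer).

5535 m

Leg 1 (N61°E, 4554 m): east 4554 sin 61° = 3983.02, north 4554 cos 61° = 2207.82
Leg 2 (N36°W, 3750 m): east 3750 sin 324° = -2204.19, north 3750 cos 324° = 3033.81
Net: 1778.82 east, 5241.64 north. Distance = √((1778.82)² + (5241.64)²) = 5535.248 m.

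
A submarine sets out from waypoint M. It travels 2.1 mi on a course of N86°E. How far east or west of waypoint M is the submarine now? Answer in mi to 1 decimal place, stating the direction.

Leg 1 (N86°E, 2.1 mi): east 2.1 sin 86° = 2.09, north 2.1 cos 86° = 0.15
Net east component: 2.09 mi.

2.1 mi east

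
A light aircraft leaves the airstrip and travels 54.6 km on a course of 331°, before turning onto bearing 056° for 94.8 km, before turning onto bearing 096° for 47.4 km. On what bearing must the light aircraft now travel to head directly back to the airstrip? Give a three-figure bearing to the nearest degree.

Leg 1 (331°, 54.6 km): east 54.6 sin 331° = -26.47, north 54.6 cos 331° = 47.75
Leg 2 (056°, 94.8 km): east 94.8 sin 56° = 78.59, north 94.8 cos 56° = 53.01
Leg 3 (096°, 47.4 km): east 47.4 sin 96° = 47.14, north 47.4 cos 96° = -4.95
Net displacement: 99.26 east, 95.81 north. Direction back to start is (-99.26, -95.81): bearing = atan2(-99.26, -95.81) mod 360° = 226.01° ≈ 226°.

226°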